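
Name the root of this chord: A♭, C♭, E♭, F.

F

Ab, Cb, Eb, F are the tones of an F half-diminished seventh chord (F–Ab–Cb–Eb), making F the root.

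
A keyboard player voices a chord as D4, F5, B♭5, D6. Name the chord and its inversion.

The pitch classes D, F, Bb arrange in thirds as Bb–D–F: a Bb major triad.
With the third (D) in the bass, the chord is in first inversion (figured bass 6).

Bb major, first inversion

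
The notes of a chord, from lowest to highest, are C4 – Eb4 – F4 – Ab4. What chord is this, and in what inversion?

F minor seventh, second inversion

The pitch classes C, Eb, F, Ab arrange in thirds as F–Ab–C–Eb: an F minor seventh chord.
With the fifth (C) in the bass, the chord is in second inversion (figured bass 4/3).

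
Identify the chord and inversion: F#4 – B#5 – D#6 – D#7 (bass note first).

The distinct note names are F#, B#, D#. Stacked in thirds they read B#–D#–F#, which is a diminished triad on B#.
F# is the fifth of B# diminished; fifth in the bass means second inversion (figured bass 6/4).

B# diminished, second inversion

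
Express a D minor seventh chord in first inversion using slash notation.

First inversion of D minor seventh has the third (F) in the bass. As a slash chord: Dm7/F.

Dm7/F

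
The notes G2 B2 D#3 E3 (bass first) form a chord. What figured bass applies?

The notes G, B, D#, E stack in thirds as E–G–B–D# — an E minor-major seventh chord. The bass G is the third, so this is first inversion: figured 6/5.

6/5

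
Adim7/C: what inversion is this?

first inversion

Adim7/C means A diminished seventh with C in the bass. C is the third of A diminished seventh (A–C–Eb–Gb), so this is first inversion.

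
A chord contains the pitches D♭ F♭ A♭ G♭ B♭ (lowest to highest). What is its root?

Db, Fb, Ab, Gb, Bb are the tones of a Gb dominant ninth chord (Gb–Bb–Db–Fb–Ab), making Gb the root.

Gb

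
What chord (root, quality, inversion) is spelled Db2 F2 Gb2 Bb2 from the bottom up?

Gb major seventh, second inversion

Reducing to letter names: Db, F, Gb, Bb. These stack in thirds as Gb–Bb–Db–F — a Gb major seventh chord.
With the fifth (Db) in the bass, the chord is in second inversion (figured bass 4/3).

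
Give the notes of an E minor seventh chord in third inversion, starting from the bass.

Spelling E minor seventh: E–G–B–D. In third inversion the seventh is bass, giving D, E, G, B from the bottom.

D, E, G, B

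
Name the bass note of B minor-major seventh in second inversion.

B minor-major seventh is B–D–F#–A#. Second inversion places the fifth in the bass: F#.

F#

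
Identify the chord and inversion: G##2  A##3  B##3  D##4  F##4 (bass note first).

G## dominant ninth, root position

The distinct note names are G##, A##, B##, D##, F##. Stacked in thirds they read G##–B##–D##–F##–A##, which is a dominant ninth chord on G##.
G## is the root of G## dominant ninth; root in the bass means root position.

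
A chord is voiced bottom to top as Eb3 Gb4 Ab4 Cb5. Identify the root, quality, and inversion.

Ab minor seventh, second inversion

The distinct note names are Eb, Gb, Ab, Cb. Stacked in thirds they read Ab–Cb–Eb–Gb, which is a minor seventh chord on Ab.
The lowest note is Eb, the fifth of the chord, so this is second inversion (figured bass 4/3).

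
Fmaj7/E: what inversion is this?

Fmaj7/E means F major seventh with E in the bass. E is the seventh of F major seventh (F–A–C–E), so this is third inversion.

third inversion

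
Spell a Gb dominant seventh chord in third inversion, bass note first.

Spelling Gb dominant seventh: Gb–Bb–Db–Fb. In third inversion the seventh is bass, giving Fb, Gb, Bb, Db from the bottom.

Fb, Gb, Bb, Db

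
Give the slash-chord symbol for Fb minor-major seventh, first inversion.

Fbm(maj7)/Abb

First inversion of Fb minor-major seventh has the third (Abb) in the bass. As a slash chord: Fbm(maj7)/Abb.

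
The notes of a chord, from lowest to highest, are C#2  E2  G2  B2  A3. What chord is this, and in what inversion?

Reducing to letter names: C#, E, G, B, A. These stack in thirds as A–C#–E–G–B — an A dominant ninth chord.
The lowest note is C#, the third of the chord, so this is first inversion.

A dominant ninth, first inversion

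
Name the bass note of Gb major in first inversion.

Bb

Gb major is Gb–Bb–Db. First inversion places the third in the bass: Bb.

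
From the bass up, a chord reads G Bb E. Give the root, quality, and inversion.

The distinct note names are G, Bb, E. Stacked in thirds they read E–G–Bb, which is a diminished triad on E.
The lowest note is G, the third of the chord, so this is first inversion (figured bass 6).

E diminished, first inversion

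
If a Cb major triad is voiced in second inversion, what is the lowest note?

Gb

Cb major is Cb–Eb–Gb. Second inversion places the fifth in the bass: Gb.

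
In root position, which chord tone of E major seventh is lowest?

The root of E major seventh (E–G#–B–D#) is E; that is the bass in root position.

E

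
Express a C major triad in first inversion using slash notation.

First inversion of C major has the third (E) in the bass. As a slash chord: Cmaj/E.

Cmaj/E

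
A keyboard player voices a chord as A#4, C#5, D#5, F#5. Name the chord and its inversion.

Reducing to letter names: A#, C#, D#, F#. These stack in thirds as D#–F#–A#–C# — a D# minor seventh chord.
With the fifth (A#) in the bass, the chord is in second inversion (figured bass 4/3).

D# minor seventh, second inversion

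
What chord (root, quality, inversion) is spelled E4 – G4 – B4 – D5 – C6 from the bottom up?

The pitch classes E, G, B, D, C arrange in thirds as C–E–G–B–D: a C major ninth chord.
E is the third of C major ninth; third in the bass means first inversion.

C major ninth, first inversion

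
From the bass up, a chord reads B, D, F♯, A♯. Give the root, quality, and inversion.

B minor-major seventh, root position

The distinct note names are B, D, F#, A#. Stacked in thirds they read B–D–F#–A#, which is a minor-major seventh chord on B.
B is the root of B minor-major seventh; root in the bass means root position (figured bass 7).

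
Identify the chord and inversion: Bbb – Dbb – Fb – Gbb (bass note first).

Reducing to letter names: Bbb, Dbb, Fb, Gbb. These stack in thirds as Gbb–Bbb–Dbb–Fb — a Gbb major seventh chord.
Bbb is the third of Gbb major seventh; third in the bass means first inversion (figured bass 6/5).

Gbb major seventh, first inversion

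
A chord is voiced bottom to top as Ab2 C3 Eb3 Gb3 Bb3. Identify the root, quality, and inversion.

The distinct note names are Ab, C, Eb, Gb, Bb. Stacked in thirds they read Ab–C–Eb–Gb–Bb, which is a dominant ninth chord on Ab.
The lowest note is Ab, the root of the chord, so this is root position.

Ab dominant ninth, root position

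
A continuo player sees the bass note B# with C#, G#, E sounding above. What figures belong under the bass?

The notes B#, C#, G#, E stack in thirds as C#–E–G#–B# — a C# minor-major seventh chord. The bass B# is the seventh, so this is third inversion: figured 4/2.

4/2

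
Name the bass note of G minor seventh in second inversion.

The fifth of G minor seventh (G–Bb–D–F) is D; that is the bass in second inversion.

D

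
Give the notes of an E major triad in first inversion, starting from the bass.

Spelling E major: E–G#–B. In first inversion the third is bass, giving G#, B, E from the bottom.

G#, B, E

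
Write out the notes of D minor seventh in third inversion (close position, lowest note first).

C, D, F, A

D minor seventh is D–F–A–C. Third inversion puts the seventh (C) in the bass, with the remaining tones above: C, D, F, A.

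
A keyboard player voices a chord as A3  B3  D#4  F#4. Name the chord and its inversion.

The pitch classes A, B, D#, F# arrange in thirds as B–D#–F#–A: a B dominant seventh chord.
The lowest note is A, the seventh of the chord, so this is third inversion (figured bass 4/2).

B dominant seventh, third inversion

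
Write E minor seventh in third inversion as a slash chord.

Third inversion of E minor seventh has the seventh (D) in the bass. As a slash chord: Em7/D.

Em7/D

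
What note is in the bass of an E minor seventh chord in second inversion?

B

In second inversion the fifth is lowest. For E minor seventh (E–G–B–D) that is B.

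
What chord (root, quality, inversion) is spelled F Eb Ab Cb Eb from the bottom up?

Reducing to letter names: F, Eb, Ab, Cb. These stack in thirds as F–Ab–Cb–Eb — an F half-diminished seventh chord.
F is the root of F half-diminished seventh; root in the bass means root position (figured bass 7).

F half-diminished seventh, root position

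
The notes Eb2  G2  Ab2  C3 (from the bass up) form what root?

Ab

Reordering Eb, G, Ab, C into stacked thirds gives Ab–C–Eb–G; the bottom of that stack, Ab, is the root.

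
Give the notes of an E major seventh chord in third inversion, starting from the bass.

E major seventh is E–G#–B–D#. Third inversion puts the seventh (D#) in the bass, with the remaining tones above: D#, E, G#, B.

D#, E, G#, B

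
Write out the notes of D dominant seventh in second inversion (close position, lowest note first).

A, C, D, F#

The chord tones are D–F#–A–C. With the fifth (A) lowest for second inversion: A, C, D, F#.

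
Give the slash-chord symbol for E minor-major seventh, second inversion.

Em(maj7)/B

Second inversion of E minor-major seventh has the fifth (B) in the bass. As a slash chord: Em(maj7)/B.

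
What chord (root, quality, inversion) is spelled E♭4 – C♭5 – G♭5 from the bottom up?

Reducing to letter names: Eb, Cb, Gb. These stack in thirds as Cb–Eb–Gb — a Cb major triad.
With the third (Eb) in the bass, the chord is in first inversion (figured bass 6).

Cb major, first inversion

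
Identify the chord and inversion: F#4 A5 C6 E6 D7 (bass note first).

The pitch classes F#, A, C, E, D arrange in thirds as D–F#–A–C–E: a D dominant ninth chord.
The lowest note is F#, the third of the chord, so this is first inversion.

D dominant ninth, first inversion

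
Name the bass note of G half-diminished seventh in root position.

In root position the root is lowest. For G half-diminished seventh (G–Bb–Db–F) that is G.

G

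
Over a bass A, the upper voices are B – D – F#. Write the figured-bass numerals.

4/2

The notes A, B, D, F# stack in thirds as B–D–F#–A — a B minor seventh chord. The bass A is the seventh, so this is third inversion: figured 4/2.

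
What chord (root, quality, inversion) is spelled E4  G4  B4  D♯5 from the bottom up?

The pitch classes E, G, B, D# arrange in thirds as E–G–B–D#: an E minor-major seventh chord.
The lowest note is E, the root of the chord, so this is root position (figured bass 7).

E minor-major seventh, root position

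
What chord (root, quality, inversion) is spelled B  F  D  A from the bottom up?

B half-diminished seventh, root position

The pitch classes B, F, D, A arrange in thirds as B–D–F–A: a B half-diminished seventh chord.
B is the root of B half-diminished seventh; root in the bass means root position (figured bass 7).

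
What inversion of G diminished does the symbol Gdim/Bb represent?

first inversion

Gdim/Bb means G diminished with Bb in the bass. Bb is the third of G diminished (G–Bb–Db), so this is first inversion.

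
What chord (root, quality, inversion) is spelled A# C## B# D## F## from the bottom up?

B# dominant ninth, third inversion

The distinct note names are A#, C##, B#, D##, F##. Stacked in thirds they read B#–D##–F##–A#–C##, which is a dominant ninth chord on B#.
With the seventh (A#) in the bass, the chord is in third inversion.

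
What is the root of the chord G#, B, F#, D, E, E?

E

G#, B, F#, D, E are the tones of an E dominant ninth chord (E–G#–B–D–F#), making E the root.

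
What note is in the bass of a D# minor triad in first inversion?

In first inversion the third is lowest. For D# minor (D#–F#–A#) that is F#.

F#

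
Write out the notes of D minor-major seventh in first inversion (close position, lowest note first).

F, A, C#, D

The chord tones are D–F–A–C#. With the third (F) lowest for first inversion: F, A, C#, D.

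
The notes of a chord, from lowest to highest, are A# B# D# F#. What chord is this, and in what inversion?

B# half-diminished seventh, third inversion

The distinct note names are A#, B#, D#, F#. Stacked in thirds they read B#–D#–F#–A#, which is a half-diminished seventh chord on B#.
With the seventh (A#) in the bass, the chord is in third inversion (figured bass 4/2).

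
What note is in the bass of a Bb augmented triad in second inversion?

F#

In second inversion the fifth is lowest. For Bb augmented (Bb–D–F#) that is F#.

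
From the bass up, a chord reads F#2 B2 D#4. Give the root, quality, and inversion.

B major, second inversion

Reducing to letter names: F#, B, D#. These stack in thirds as B–D#–F# — a B major triad.
F# is the fifth of B major; fifth in the bass means second inversion (figured bass 6/4).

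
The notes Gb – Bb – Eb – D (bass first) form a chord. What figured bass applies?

6/5

The notes Gb, Bb, Eb, D stack in thirds as Eb–Gb–Bb–D — an Eb minor-major seventh chord. The bass Gb is the third, so this is first inversion: figured 6/5.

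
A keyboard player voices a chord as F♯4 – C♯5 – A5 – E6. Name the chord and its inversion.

F# minor seventh, root position

The distinct note names are F#, C#, A, E. Stacked in thirds they read F#–A–C#–E, which is a minor seventh chord on F#.
F# is the root of F# minor seventh; root in the bass means root position (figured bass 7).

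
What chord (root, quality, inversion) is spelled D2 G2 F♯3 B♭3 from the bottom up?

G minor-major seventh, second inversion

The pitch classes D, G, F#, Bb arrange in thirds as G–Bb–D–F#: a G minor-major seventh chord.
D is the fifth of G minor-major seventh; fifth in the bass means second inversion (figured bass 4/3).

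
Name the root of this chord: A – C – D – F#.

The distinct letter names are A, C, D, F#. Arranged as a stack of thirds they read D–F#–A–C, so D is the root (a D dominant seventh chord).

D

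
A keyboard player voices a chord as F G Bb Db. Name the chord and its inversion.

G half-diminished seventh, third inversion

The distinct note names are F, G, Bb, Db. Stacked in thirds they read G–Bb–Db–F, which is a half-diminished seventh chord on G.
The lowest note is F, the seventh of the chord, so this is third inversion (figured bass 4/2).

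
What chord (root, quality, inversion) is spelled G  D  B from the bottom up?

G major, root position

The pitch classes G, D, B arrange in thirds as G–B–D: a G major triad.
G is the root of G major; root in the bass means root position (figured bass 5/3).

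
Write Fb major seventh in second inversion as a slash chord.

Second inversion of Fb major seventh has the fifth (Cb) in the bass. As a slash chord: Fbmaj7/Cb.

Fbmaj7/Cb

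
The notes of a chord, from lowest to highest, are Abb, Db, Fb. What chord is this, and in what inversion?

Reducing to letter names: Abb, Db, Fb. These stack in thirds as Db–Fb–Abb — a Db diminished triad.
With the fifth (Abb) in the bass, the chord is in second inversion (figured bass 6/4).

Db diminished, second inversion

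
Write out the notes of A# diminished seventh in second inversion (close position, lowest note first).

The chord tones are A#–C#–E–G. With the fifth (E) lowest for second inversion: E, G, A#, C#.

E, G, A#, C#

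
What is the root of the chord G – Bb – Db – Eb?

Eb

Reordering G, Bb, Db, Eb into stacked thirds gives Eb–G–Bb–Db; the bottom of that stack, Eb, is the root.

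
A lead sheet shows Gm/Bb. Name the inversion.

first inversion

Gm/Bb means G minor with Bb in the bass. Bb is the third of G minor (G–Bb–D), so this is first inversion.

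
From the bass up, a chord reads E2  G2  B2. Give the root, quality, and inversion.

The distinct note names are E, G, B. Stacked in thirds they read E–G–B, which is a minor triad on E.
E is the root of E minor; root in the bass means root position (figured bass 5/3).

E minor, root position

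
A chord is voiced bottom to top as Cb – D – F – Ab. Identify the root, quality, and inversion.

D diminished seventh, third inversion

Reducing to letter names: Cb, D, F, Ab. These stack in thirds as D–F–Ab–Cb — a D diminished seventh chord.
The lowest note is Cb, the seventh of the chord, so this is third inversion (figured bass 4/2).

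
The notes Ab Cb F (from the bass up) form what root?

F

Ab, Cb, F are the tones of an F diminished triad (F–Ab–Cb), making F the root.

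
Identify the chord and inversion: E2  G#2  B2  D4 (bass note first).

E dominant seventh, root position

Reducing to letter names: E, G#, B, D. These stack in thirds as E–G#–B–D — an E dominant seventh chord.
E is the root of E dominant seventh; root in the bass means root position (figured bass 7).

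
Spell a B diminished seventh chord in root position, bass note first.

B diminished seventh is B–D–F–Ab. Root position puts the root (B) in the bass, with the remaining tones above: B, D, F, Ab.

B, D, F, Ab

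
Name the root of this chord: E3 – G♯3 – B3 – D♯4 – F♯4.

The distinct letter names are E, G#, B, D#, F#. Arranged as a stack of thirds they read E–G#–B–D#–F#, so E is the root (an E major ninth chord).

E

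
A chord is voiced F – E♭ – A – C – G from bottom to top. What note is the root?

F, Eb, A, C, G are the tones of an F dominant ninth chord (F–A–C–Eb–G), making F the root.

F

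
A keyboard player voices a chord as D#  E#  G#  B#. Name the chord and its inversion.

Reducing to letter names: D#, E#, G#, B#. These stack in thirds as E#–G#–B#–D# — an E# minor seventh chord.
D# is the seventh of E# minor seventh; seventh in the bass means third inversion (figured bass 4/2).

E# minor seventh, third inversion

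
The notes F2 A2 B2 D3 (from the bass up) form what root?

B

Reordering F, A, B, D into stacked thirds gives B–D–F–A; the bottom of that stack, B, is the root.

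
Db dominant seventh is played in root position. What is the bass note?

In root position the root is lowest. For Db dominant seventh (Db–F–Ab–Cb) that is Db.

Db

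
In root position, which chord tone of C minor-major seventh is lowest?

In root position the root is lowest. For C minor-major seventh (C–Eb–G–B) that is C.

C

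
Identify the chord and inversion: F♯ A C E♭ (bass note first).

F# diminished seventh, root position

The pitch classes F#, A, C, Eb arrange in thirds as F#–A–C–Eb: an F# diminished seventh chord.
With the root (F#) in the bass, the chord is in root position (figured bass 7).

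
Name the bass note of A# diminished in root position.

A#

The root of A# diminished (A#–C#–E) is A#; that is the bass in root position.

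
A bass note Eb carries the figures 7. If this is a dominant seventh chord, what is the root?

The figures 7 mean the root of the chord is in the bass. If Eb is the root of a dominant seventh chord, the root is Eb (chord tones Eb–G–Bb–Db).

Eb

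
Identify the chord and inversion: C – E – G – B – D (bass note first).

The pitch classes C, E, G, B, D arrange in thirds as C–E–G–B–D: a C major ninth chord.
C is the root of C major ninth; root in the bass means root position.

C major ninth, root position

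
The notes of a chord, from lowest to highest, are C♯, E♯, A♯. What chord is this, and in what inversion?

A# minor, first inversion

The pitch classes C#, E#, A# arrange in thirds as A#–C#–E#: an A# minor triad.
With the third (C#) in the bass, the chord is in first inversion (figured bass 6).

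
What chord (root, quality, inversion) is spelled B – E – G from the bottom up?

E minor, second inversion

The pitch classes B, E, G arrange in thirds as E–G–B: an E minor triad.
The lowest note is B, the fifth of the chord, so this is second inversion (figured bass 6/4).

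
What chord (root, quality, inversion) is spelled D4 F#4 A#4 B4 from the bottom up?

B minor-major seventh, first inversion

The distinct note names are D, F#, A#, B. Stacked in thirds they read B–D–F#–A#, which is a minor-major seventh chord on B.
The lowest note is D, the third of the chord, so this is first inversion (figured bass 6/5).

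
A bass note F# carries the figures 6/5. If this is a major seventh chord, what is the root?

D

The figures 6/5 mean the third of the chord is in the bass. If F# is the third of a major seventh chord, the root is D (chord tones D–F#–A–C#).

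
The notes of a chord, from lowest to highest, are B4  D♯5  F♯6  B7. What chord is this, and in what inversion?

B major, root position

The distinct note names are B, D#, F#. Stacked in thirds they read B–D#–F#, which is a major triad on B.
B is the root of B major; root in the bass means root position (figured bass 5/3).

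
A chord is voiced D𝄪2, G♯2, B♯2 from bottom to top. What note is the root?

G#

Reordering D##, G#, B# into stacked thirds gives G#–B#–D##; the bottom of that stack, G#, is the root.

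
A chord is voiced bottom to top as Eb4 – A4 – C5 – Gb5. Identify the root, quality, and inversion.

The pitch classes Eb, A, C, Gb arrange in thirds as A–C–Eb–Gb: an A diminished seventh chord.
Eb is the fifth of A diminished seventh; fifth in the bass means second inversion (figured bass 4/3).

A diminished seventh, second inversion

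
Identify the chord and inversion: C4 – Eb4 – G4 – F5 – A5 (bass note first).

F dominant ninth, second inversion

The distinct note names are C, Eb, G, F, A. Stacked in thirds they read F–A–C–Eb–G, which is a dominant ninth chord on F.
With the fifth (C) in the bass, the chord is in second inversion.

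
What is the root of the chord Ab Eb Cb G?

Ab

Ab, Eb, Cb, G are the tones of an Ab minor-major seventh chord (Ab–Cb–Eb–G), making Ab the root.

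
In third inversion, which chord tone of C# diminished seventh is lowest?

Bb

C# diminished seventh is C#–E–G–Bb. Third inversion places the seventh in the bass: Bb.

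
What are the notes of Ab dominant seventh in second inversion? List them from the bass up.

Eb, Gb, Ab, C

The chord tones are Ab–C–Eb–Gb. With the fifth (Eb) lowest for second inversion: Eb, Gb, Ab, C.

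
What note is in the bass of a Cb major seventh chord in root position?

In root position the root is lowest. For Cb major seventh (Cb–Eb–Gb–Bb) that is Cb.

Cb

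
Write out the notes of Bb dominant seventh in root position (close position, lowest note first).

The chord tones are Bb–D–F–Ab. With the root (Bb) lowest for root position: Bb, D, F, Ab.

Bb, D, F, Ab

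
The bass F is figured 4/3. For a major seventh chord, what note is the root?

Bb

The figures 4/3 mean the fifth of the chord is in the bass. If F is the fifth of a major seventh chord, the root is Bb (chord tones Bb–D–F–A).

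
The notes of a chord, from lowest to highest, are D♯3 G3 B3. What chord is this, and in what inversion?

Reducing to letter names: D#, G, B. These stack in thirds as G–B–D# — a G augmented triad.
The lowest note is D#, the fifth of the chord, so this is second inversion (figured bass 6/4).

G augmented, second inversion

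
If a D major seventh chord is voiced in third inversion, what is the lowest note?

The seventh of D major seventh (D–F#–A–C#) is C#; that is the bass in third inversion.

C#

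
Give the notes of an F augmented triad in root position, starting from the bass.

The chord tones are F–A–C#. With the root (F) lowest for root position: F, A, C#.

F, A, C#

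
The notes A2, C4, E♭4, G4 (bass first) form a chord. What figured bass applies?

7

The notes A, C, Eb, G stack in thirds as A–C–Eb–G — an A half-diminished seventh chord. The bass A is the root, so this is root position: figured 7.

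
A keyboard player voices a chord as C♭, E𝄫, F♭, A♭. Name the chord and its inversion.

The pitch classes Cb, Ebb, Fb, Ab arrange in thirds as Fb–Ab–Cb–Ebb: an Fb dominant seventh chord.
With the fifth (Cb) in the bass, the chord is in second inversion (figured bass 4/3).

Fb dominant seventh, second inversion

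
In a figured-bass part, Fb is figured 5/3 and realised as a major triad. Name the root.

Fb

The figures 5/3 mean the root of the chord is in the bass. If Fb is the root of a major triad, the root is Fb (chord tones Fb–Ab–Cb).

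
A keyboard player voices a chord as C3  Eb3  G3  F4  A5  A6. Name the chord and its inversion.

The distinct note names are C, Eb, G, F, A. Stacked in thirds they read F–A–C–Eb–G, which is a dominant ninth chord on F.
With the fifth (C) in the bass, the chord is in second inversion.

F dominant ninth, second inversion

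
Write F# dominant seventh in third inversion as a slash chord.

Third inversion of F# dominant seventh has the seventh (E) in the bass. As a slash chord: F#7/E.

F#7/E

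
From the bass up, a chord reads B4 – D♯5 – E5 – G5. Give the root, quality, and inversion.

E minor-major seventh, second inversion

The pitch classes B, D#, E, G arrange in thirds as E–G–B–D#: an E minor-major seventh chord.
The lowest note is B, the fifth of the chord, so this is second inversion (figured bass 4/3).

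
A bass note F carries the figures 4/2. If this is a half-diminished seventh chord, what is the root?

G

The figures 4/2 mean the seventh of the chord is in the bass. If F is the seventh of a half-diminished seventh chord, the root is G (chord tones G–Bb–Db–F).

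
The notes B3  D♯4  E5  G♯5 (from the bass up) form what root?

E

Reordering B, D#, E, G# into stacked thirds gives E–G#–B–D#; the bottom of that stack, E, is the root.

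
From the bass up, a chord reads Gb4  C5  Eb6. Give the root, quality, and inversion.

The distinct note names are Gb, C, Eb. Stacked in thirds they read C–Eb–Gb, which is a diminished triad on C.
Gb is the fifth of C diminished; fifth in the bass means second inversion (figured bass 6/4).

C diminished, second inversion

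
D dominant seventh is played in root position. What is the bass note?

The root of D dominant seventh (D–F#–A–C) is D; that is the bass in root position.

D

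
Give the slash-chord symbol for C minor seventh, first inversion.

Cm7/Eb

First inversion of C minor seventh has the third (Eb) in the bass. As a slash chord: Cm7/Eb.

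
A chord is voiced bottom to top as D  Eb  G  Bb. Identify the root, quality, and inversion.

Eb major seventh, third inversion

The pitch classes D, Eb, G, Bb arrange in thirds as Eb–G–Bb–D: an Eb major seventh chord.
With the seventh (D) in the bass, the chord is in third inversion (figured bass 4/2).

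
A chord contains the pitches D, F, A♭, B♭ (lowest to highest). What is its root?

The distinct letter names are D, F, Ab, Bb. Arranged as a stack of thirds they read Bb–D–F–Ab, so Bb is the root (a Bb dominant seventh chord).

Bb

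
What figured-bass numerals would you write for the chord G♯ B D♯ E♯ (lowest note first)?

6/5

The notes G#, B, D#, E# stack in thirds as E#–G#–B–D# — an E# half-diminished seventh chord. The bass G# is the third, so this is first inversion: figured 6/5.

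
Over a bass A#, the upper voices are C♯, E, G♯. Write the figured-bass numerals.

7

The notes A#, C#, E, G# stack in thirds as A#–C#–E–G# — an A# half-diminished seventh chord. The bass A# is the root, so this is root position: figured 7.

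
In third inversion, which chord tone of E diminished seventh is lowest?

In third inversion the seventh is lowest. For E diminished seventh (E–G–Bb–Db) that is Db.

Db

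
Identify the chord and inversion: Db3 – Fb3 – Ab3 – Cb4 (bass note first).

The distinct note names are Db, Fb, Ab, Cb. Stacked in thirds they read Db–Fb–Ab–Cb, which is a minor seventh chord on Db.
With the root (Db) in the bass, the chord is in root position (figured bass 7).

Db minor seventh, root position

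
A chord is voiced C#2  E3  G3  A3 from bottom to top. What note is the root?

A

Reordering C#, E, G, A into stacked thirds gives A–C#–E–G; the bottom of that stack, A, is the root.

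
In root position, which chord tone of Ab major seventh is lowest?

Ab

The root of Ab major seventh (Ab–C–Eb–G) is Ab; that is the bass in root position.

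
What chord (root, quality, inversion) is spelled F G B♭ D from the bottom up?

The distinct note names are F, G, Bb, D. Stacked in thirds they read G–Bb–D–F, which is a minor seventh chord on G.
The lowest note is F, the seventh of the chord, so this is third inversion (figured bass 4/2).

G minor seventh, third inversion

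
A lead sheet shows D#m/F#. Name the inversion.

first inversion

D#m/F# means D# minor with F# in the bass. F# is the third of D# minor (D#–F#–A#), so this is first inversion.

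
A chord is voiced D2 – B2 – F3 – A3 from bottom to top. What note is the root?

Reordering D, B, F, A into stacked thirds gives B–D–F–A; the bottom of that stack, B, is the root.

B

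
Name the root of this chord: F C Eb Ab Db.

Db

The distinct letter names are F, C, Eb, Ab, Db. Arranged as a stack of thirds they read Db–F–Ab–C–Eb, so Db is the root (a Db major ninth chord).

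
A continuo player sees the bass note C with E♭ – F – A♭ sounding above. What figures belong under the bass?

The notes C, Eb, F, Ab stack in thirds as F–Ab–C–Eb — an F minor seventh chord. The bass C is the fifth, so this is second inversion: figured 4/3.

4/3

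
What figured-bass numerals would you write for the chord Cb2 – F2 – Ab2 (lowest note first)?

6/4

The notes Cb, F, Ab stack in thirds as F–Ab–Cb — an F diminished triad. The bass Cb is the fifth, so this is second inversion: figured 6/4.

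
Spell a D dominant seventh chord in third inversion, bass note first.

Spelling D dominant seventh: D–F#–A–C. In third inversion the seventh is bass, giving C, D, F#, A from the bottom.

C, D, F#, A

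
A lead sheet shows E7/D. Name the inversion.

third inversion

E7/D means E dominant seventh with D in the bass. D is the seventh of E dominant seventh (E–G#–B–D), so this is third inversion.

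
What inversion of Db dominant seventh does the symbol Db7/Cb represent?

third inversion

Db7/Cb means Db dominant seventh with Cb in the bass. Cb is the seventh of Db dominant seventh (Db–F–Ab–Cb), so this is third inversion.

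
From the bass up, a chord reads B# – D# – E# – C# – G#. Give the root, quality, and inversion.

The distinct note names are B#, D#, E#, C#, G#. Stacked in thirds they read C#–E#–G#–B#–D#, which is a major ninth chord on C#.
The lowest note is B#, the seventh of the chord, so this is third inversion.

C# major ninth, third inversion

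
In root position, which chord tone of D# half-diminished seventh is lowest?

D#

D# half-diminished seventh is D#–F#–A–C#. Root position places the root in the bass: D#.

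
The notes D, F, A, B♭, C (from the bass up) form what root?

Reordering D, F, A, Bb, C into stacked thirds gives Bb–D–F–A–C; the bottom of that stack, Bb, is the root.

Bb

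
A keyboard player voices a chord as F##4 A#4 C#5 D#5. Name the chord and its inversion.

Reducing to letter names: F##, A#, C#, D#. These stack in thirds as D#–F##–A#–C# — a D# dominant seventh chord.
F## is the third of D# dominant seventh; third in the bass means first inversion (figured bass 6/5).

D# dominant seventh, first inversion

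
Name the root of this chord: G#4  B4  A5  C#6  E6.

A

Reordering G#, B, A, C#, E into stacked thirds gives A–C#–E–G#–B; the bottom of that stack, A, is the root.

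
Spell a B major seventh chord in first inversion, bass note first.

The chord tones are B–D#–F#–A#. With the third (D#) lowest for first inversion: D#, F#, A#, B.

D#, F#, A#, B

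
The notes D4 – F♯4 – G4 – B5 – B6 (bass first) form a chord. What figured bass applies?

4/3

The notes D, F#, G, B stack in thirds as G–B–D–F# — a G major seventh chord. The bass D is the fifth, so this is second inversion: figured 4/3.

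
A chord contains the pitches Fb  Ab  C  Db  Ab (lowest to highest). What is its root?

Db

The distinct letter names are Fb, Ab, C, Db. Arranged as a stack of thirds they read Db–Fb–Ab–C, so Db is the root (a Db minor-major seventh chord).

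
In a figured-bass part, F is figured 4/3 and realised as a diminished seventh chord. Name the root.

B

The figures 4/3 mean the fifth of the chord is in the bass. If F is the fifth of a diminished seventh chord, the root is B (chord tones B–D–F–Ab).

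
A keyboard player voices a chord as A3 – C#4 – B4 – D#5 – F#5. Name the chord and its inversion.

Reducing to letter names: A, C#, B, D#, F#. These stack in thirds as B–D#–F#–A–C# — a B dominant ninth chord.
The lowest note is A, the seventh of the chord, so this is third inversion.

B dominant ninth, third inversion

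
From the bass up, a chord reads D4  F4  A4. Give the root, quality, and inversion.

D minor, root position

Reducing to letter names: D, F, A. These stack in thirds as D–F–A — a D minor triad.
The lowest note is D, the root of the chord, so this is root position (figured bass 5/3).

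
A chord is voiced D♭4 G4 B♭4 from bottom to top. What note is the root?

The distinct letter names are Db, G, Bb. Arranged as a stack of thirds they read G–Bb–Db, so G is the root (a G diminished triad).

G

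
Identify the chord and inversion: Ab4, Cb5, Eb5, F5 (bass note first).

F half-diminished seventh, first inversion

Reducing to letter names: Ab, Cb, Eb, F. These stack in thirds as F–Ab–Cb–Eb — an F half-diminished seventh chord.
Ab is the third of F half-diminished seventh; third in the bass means first inversion (figured bass 6/5).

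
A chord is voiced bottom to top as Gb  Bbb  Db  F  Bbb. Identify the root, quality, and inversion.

Gb minor-major seventh, root position

The pitch classes Gb, Bbb, Db, F arrange in thirds as Gb–Bbb–Db–F: a Gb minor-major seventh chord.
The lowest note is Gb, the root of the chord, so this is root position (figured bass 7).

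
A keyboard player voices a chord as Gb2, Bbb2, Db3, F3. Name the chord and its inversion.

Gb minor-major seventh, root position

The distinct note names are Gb, Bbb, Db, F. Stacked in thirds they read Gb–Bbb–Db–F, which is a minor-major seventh chord on Gb.
With the root (Gb) in the bass, the chord is in root position (figured bass 7).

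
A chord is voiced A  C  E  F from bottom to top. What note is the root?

Reordering A, C, E, F into stacked thirds gives F–A–C–E; the bottom of that stack, F, is the root.

F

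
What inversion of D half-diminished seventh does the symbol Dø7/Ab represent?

Dø7/Ab means D half-diminished seventh with Ab in the bass. Ab is the fifth of D half-diminished seventh (D–F–Ab–C), so this is second inversion.

second inversion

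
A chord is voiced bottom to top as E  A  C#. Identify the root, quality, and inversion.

Reducing to letter names: E, A, C#. These stack in thirds as A–C#–E — an A major triad.
With the fifth (E) in the bass, the chord is in second inversion (figured bass 6/4).

A major, second inversion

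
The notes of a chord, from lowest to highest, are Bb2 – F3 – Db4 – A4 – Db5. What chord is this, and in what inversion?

The distinct note names are Bb, F, Db, A. Stacked in thirds they read Bb–Db–F–A, which is a minor-major seventh chord on Bb.
With the root (Bb) in the bass, the chord is in root position (figured bass 7).

Bb minor-major seventh, root position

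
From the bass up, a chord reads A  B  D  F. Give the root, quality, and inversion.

Reducing to letter names: A, B, D, F. These stack in thirds as B–D–F–A — a B half-diminished seventh chord.
The lowest note is A, the seventh of the chord, so this is third inversion (figured bass 4/2).

B half-diminished seventh, third inversion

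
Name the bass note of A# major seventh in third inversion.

A# major seventh is A#–C##–E#–G##. Third inversion places the seventh in the bass: G##.

G##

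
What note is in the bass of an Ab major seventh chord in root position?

Ab major seventh is Ab–C–Eb–G. Root position places the root in the bass: Ab.

Ab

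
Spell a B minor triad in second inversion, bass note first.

B minor is B–D–F#. Second inversion puts the fifth (F#) in the bass, with the remaining tones above: F#, B, D.

F#, B, D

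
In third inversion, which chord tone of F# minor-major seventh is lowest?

E#

In third inversion the seventh is lowest. For F# minor-major seventh (F#–A–C#–E#) that is E#.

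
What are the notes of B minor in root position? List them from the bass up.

The chord tones are B–D–F#. With the root (B) lowest for root position: B, D, F#.

B, D, F#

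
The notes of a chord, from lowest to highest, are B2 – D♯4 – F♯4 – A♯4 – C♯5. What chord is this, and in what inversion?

B major ninth, root position

Reducing to letter names: B, D#, F#, A#, C#. These stack in thirds as B–D#–F#–A#–C# — a B major ninth chord.
The lowest note is B, the root of the chord, so this is root position.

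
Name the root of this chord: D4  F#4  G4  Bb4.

G

The distinct letter names are D, F#, G, Bb. Arranged as a stack of thirds they read G–Bb–D–F#, so G is the root (a G minor-major seventh chord).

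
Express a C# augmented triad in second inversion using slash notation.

C#aug/G##

Second inversion of C# augmented has the fifth (G##) in the bass. As a slash chord: C#aug/G##.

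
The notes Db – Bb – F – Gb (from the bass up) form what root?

Db, Bb, F, Gb are the tones of a Gb major seventh chord (Gb–Bb–Db–F), making Gb the root.

Gb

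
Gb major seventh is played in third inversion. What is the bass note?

F

The seventh of Gb major seventh (Gb–Bb–Db–F) is F; that is the bass in third inversion.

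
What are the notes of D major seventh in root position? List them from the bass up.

D major seventh is D–F#–A–C#. Root position puts the root (D) in the bass, with the remaining tones above: D, F#, A, C#.

D, F#, A, C#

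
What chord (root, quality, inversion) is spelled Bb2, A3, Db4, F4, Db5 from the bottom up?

Reducing to letter names: Bb, A, Db, F. These stack in thirds as Bb–Db–F–A — a Bb minor-major seventh chord.
Bb is the root of Bb minor-major seventh; root in the bass means root position (figured bass 7).

Bb minor-major seventh, root position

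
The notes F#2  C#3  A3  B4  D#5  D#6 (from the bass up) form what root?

The distinct letter names are F#, C#, A, B, D#. Arranged as a stack of thirds they read B–D#–F#–A–C#, so B is the root (a B dominant ninth chord).

B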